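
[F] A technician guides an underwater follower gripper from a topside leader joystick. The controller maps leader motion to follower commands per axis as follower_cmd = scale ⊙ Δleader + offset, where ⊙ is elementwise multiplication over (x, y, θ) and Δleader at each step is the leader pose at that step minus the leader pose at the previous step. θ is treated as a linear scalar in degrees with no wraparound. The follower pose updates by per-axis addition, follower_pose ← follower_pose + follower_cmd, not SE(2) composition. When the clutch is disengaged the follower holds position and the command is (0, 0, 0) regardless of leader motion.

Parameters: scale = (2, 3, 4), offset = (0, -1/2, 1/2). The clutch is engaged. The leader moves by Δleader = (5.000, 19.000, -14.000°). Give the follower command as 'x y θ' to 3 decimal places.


10.000 56.500 -55.500

axis x: 2·5.000 + 0 = 10.000
axis y: 3·19.000 + -1/2 = 56.500
axis θ: 4·-14.000 + 1/2 = -55.500


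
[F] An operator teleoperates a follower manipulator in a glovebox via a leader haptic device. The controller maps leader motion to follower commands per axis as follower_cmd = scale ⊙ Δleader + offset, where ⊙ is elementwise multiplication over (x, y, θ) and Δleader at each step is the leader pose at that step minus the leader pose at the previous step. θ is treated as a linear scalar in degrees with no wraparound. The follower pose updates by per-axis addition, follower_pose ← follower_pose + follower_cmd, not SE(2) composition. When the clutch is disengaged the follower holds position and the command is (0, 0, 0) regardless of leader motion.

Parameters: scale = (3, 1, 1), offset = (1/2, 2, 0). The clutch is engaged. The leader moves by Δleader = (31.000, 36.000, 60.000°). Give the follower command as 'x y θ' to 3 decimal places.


93.500 38.000 60.000

axis x: 3·31.000 + 1/2 = 93.500
axis y: 1·36.000 + 2 = 38.000
axis θ: 1·60.000 + 0 = 60.000


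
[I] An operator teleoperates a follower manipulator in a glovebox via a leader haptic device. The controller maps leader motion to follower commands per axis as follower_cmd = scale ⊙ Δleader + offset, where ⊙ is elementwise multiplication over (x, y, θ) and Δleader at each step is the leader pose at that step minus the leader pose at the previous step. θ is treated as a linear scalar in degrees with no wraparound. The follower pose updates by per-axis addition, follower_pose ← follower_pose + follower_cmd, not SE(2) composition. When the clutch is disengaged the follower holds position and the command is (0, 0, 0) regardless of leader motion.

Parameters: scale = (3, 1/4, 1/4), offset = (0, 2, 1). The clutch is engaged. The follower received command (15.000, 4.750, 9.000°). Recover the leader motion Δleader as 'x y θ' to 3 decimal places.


axis x: (15.000 − 0) / (3) = 5.000
axis y: (4.750 − 2) / (1/4) = 11.000
axis θ: (9.000 − 1) / (1/4) = 32.000

5.000 11.000 32.000


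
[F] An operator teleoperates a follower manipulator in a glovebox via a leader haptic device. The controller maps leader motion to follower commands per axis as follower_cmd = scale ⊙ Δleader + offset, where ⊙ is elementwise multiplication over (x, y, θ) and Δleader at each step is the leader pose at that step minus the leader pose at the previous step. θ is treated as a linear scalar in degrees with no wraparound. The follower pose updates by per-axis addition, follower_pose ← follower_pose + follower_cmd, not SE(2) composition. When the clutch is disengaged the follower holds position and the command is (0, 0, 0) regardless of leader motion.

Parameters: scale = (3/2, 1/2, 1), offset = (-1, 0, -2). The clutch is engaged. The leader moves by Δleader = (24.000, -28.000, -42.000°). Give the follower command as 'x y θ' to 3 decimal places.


axis x: 3/2·24.000 + -1 = 35.000
axis y: 1/2·-28.000 + 0 = -14.000
axis θ: 1·-42.000 + -2 = -44.000

35.000 -14.000 -44.000


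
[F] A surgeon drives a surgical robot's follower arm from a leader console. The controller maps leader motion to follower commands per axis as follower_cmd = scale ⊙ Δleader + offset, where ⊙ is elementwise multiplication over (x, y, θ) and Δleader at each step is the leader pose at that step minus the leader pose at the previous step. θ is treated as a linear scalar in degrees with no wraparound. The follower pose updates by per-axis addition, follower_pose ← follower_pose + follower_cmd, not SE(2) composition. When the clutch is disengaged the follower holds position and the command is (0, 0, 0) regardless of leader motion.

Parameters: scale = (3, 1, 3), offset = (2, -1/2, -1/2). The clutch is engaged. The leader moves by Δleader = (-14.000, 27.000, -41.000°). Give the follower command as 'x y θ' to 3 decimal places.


-40.000 26.500 -123.500

axis x: 3·-14.000 + 2 = -40.000
axis y: 1·27.000 + -1/2 = 26.500
axis θ: 3·-41.000 + -1/2 = -123.500


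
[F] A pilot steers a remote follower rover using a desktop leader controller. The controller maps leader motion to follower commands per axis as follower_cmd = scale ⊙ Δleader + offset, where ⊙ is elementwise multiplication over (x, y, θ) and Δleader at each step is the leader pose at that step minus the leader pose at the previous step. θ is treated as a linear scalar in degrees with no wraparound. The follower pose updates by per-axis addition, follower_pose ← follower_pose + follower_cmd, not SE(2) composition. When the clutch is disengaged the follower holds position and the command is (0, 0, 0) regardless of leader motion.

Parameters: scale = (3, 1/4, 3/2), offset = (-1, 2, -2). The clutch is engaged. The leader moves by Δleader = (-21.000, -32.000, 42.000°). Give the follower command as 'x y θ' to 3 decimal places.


-64.000 -6.000 61.000

axis x: 3·-21.000 + -1 = -64.000
axis y: 1/4·-32.000 + 2 = -6.000
axis θ: 3/2·42.000 + -2 = 61.000


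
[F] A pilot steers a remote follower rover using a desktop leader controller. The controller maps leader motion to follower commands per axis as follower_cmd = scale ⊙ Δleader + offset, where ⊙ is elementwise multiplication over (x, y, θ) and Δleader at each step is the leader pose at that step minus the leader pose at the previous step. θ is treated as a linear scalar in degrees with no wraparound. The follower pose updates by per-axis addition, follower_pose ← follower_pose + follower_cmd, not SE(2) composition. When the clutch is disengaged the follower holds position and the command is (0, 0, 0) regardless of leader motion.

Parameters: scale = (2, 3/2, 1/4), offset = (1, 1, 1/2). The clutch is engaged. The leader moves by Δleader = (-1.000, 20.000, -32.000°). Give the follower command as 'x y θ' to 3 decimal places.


axis x: 2·-1.000 + 1 = -1.000
axis y: 3/2·20.000 + 1 = 31.000
axis θ: 1/4·-32.000 + 1/2 = -7.500

-1.000 31.000 -7.500


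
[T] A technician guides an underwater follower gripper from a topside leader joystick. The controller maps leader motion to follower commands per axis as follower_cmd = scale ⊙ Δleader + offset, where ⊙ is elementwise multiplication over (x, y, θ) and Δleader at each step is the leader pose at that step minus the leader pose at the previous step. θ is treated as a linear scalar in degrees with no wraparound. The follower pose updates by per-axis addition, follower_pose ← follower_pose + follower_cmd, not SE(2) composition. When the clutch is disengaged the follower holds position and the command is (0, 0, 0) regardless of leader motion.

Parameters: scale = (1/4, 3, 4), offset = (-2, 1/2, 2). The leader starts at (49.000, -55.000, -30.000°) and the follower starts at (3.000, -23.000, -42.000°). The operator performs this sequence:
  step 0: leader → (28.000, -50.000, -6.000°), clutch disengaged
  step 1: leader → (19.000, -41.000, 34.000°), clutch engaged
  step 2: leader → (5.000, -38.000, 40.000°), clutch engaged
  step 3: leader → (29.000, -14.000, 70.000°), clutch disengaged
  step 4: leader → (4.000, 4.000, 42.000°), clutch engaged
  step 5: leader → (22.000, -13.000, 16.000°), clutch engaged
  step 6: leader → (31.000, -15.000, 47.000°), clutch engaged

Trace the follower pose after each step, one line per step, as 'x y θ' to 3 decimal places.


3.000 -23.000 -42.000
-1.250 4.500 120.000
-6.750 14.000 146.000
-6.750 14.000 146.000
-15.000 68.500 36.000
-12.500 18.000 -66.000
-12.250 12.500 60.000

step 0: Δleader=(-21.000, 5.000, 24.000°), disengaged; cmd=(0,0,0) → follower holds at (3.000, -23.000, -42.000°)
step 1: Δleader=(-9.000, 9.000, 40.000°), engaged; cmd=(-4.250, 27.500, 162.000°) → follower=(-1.250, 4.500, 120.000°)
step 2: Δleader=(-14.000, 3.000, 6.000°), engaged; cmd=(-5.500, 9.500, 26.000°) → follower=(-6.750, 14.000, 146.000°)
step 3: Δleader=(24.000, 24.000, 30.000°), disengaged; cmd=(0,0,0) → follower holds at (-6.750, 14.000, 146.000°)
step 4: Δleader=(-25.000, 18.000, -28.000°), engaged; cmd=(-8.250, 54.500, -110.000°) → follower=(-15.000, 68.500, 36.000°)
step 5: Δleader=(18.000, -17.000, -26.000°), engaged; cmd=(2.500, -50.500, -102.000°) → follower=(-12.500, 18.000, -66.000°)
step 6: Δleader=(9.000, -2.000, 31.000°), engaged; cmd=(0.250, -5.500, 126.000°) → follower=(-12.250, 12.500, 60.000°)


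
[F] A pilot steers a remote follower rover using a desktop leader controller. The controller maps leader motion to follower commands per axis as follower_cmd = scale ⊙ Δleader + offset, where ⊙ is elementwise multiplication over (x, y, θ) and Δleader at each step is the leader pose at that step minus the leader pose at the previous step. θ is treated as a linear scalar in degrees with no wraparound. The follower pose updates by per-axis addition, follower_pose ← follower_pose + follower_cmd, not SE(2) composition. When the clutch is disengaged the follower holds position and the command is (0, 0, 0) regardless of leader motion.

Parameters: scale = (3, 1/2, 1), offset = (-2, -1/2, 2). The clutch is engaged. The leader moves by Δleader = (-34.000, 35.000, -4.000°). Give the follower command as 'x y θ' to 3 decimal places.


axis x: 3·-34.000 + -2 = -104.000
axis y: 1/2·35.000 + -1/2 = 17.000
axis θ: 1·-4.000 + 2 = -2.000

-104.000 17.000 -2.000


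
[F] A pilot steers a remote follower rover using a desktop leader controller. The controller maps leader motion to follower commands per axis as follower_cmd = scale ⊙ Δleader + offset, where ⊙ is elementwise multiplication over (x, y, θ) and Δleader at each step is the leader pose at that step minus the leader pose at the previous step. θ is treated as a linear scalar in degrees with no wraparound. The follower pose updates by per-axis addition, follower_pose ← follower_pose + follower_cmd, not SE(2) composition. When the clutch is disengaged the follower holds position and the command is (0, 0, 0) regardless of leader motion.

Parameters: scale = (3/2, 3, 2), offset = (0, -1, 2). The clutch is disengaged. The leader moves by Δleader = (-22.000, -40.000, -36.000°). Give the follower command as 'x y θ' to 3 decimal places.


0.000 0.000 0.000

clutch disengaged → follower holds; cmd = (0, 0, 0)


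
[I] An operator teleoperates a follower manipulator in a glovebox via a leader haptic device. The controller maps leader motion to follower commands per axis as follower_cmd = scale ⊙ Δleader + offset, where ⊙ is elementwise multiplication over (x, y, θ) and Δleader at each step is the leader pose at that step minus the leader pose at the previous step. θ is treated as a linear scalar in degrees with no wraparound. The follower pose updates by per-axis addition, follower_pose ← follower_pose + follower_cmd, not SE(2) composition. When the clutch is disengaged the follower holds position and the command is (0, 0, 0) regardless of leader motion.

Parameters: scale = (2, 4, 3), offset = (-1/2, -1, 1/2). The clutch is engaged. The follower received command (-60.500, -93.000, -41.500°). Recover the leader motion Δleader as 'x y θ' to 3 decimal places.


-30.000 -23.000 -14.000

axis x: (-60.500 − -1/2) / (2) = -30.000
axis y: (-93.000 − -1) / (4) = -23.000
axis θ: (-41.500 − 1/2) / (3) = -14.000


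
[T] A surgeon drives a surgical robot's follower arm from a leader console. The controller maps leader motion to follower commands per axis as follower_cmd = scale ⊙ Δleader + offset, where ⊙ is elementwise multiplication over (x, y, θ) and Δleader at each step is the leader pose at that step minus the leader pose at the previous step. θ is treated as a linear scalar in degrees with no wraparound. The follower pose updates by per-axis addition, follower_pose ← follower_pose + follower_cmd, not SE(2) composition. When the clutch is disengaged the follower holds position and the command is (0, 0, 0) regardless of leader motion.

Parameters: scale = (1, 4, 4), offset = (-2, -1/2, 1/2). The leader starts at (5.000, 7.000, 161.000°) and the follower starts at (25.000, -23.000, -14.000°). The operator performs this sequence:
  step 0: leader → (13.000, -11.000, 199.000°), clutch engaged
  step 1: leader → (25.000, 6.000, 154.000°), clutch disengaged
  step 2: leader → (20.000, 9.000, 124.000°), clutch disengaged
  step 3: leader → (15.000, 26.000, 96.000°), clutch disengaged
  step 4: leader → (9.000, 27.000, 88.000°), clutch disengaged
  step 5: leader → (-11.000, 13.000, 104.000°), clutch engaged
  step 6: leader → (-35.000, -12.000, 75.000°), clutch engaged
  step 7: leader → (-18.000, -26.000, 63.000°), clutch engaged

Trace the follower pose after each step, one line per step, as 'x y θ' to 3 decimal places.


step 0: Δleader=(8.000, -18.000, 38.000°), engaged; cmd=(6.000, -72.500, 152.500°) → follower=(31.000, -95.500, 138.500°)
step 1: Δleader=(12.000, 17.000, -45.000°), disengaged; cmd=(0,0,0) → follower holds at (31.000, -95.500, 138.500°)
step 2: Δleader=(-5.000, 3.000, -30.000°), disengaged; cmd=(0,0,0) → follower holds at (31.000, -95.500, 138.500°)
step 3: Δleader=(-5.000, 17.000, -28.000°), disengaged; cmd=(0,0,0) → follower holds at (31.000, -95.500, 138.500°)
step 4: Δleader=(-6.000, 1.000, -8.000°), disengaged; cmd=(0,0,0) → follower holds at (31.000, -95.500, 138.500°)
step 5: Δleader=(-20.000, -14.000, 16.000°), engaged; cmd=(-22.000, -56.500, 64.500°) → follower=(9.000, -152.000, 203.000°)
step 6: Δleader=(-24.000, -25.000, -29.000°), engaged; cmd=(-26.000, -100.500, -115.500°) → follower=(-17.000, -252.500, 87.500°)
step 7: Δleader=(17.000, -14.000, -12.000°), engaged; cmd=(15.000, -56.500, -47.500°) → follower=(-2.000, -309.000, 40.000°)

31.000 -95.500 138.500
31.000 -95.500 138.500
31.000 -95.500 138.500
31.000 -95.500 138.500
31.000 -95.500 138.500
9.000 -152.000 203.000
-17.000 -252.500 87.500
-2.000 -309.000 40.000


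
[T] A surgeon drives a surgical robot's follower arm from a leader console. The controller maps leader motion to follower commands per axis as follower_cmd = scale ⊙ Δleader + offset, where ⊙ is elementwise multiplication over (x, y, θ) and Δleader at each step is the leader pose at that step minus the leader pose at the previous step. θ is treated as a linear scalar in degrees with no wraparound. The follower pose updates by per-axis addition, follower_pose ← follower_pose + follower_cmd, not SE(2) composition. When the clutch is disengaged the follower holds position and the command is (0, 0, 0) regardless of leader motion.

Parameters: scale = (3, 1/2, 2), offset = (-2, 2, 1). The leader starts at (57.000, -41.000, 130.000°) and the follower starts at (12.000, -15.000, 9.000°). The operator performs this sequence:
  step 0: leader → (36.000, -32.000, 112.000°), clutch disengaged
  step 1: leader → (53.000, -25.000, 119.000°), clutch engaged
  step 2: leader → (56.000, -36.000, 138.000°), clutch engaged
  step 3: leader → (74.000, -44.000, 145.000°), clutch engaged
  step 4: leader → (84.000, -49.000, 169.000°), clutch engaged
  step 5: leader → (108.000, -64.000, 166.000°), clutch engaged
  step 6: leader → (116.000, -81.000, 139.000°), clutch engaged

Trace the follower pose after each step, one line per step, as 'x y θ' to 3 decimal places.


step 0: Δleader=(-21.000, 9.000, -18.000°), disengaged; cmd=(0,0,0) → follower holds at (12.000, -15.000, 9.000°)
step 1: Δleader=(17.000, 7.000, 7.000°), engaged; cmd=(49.000, 5.500, 15.000°) → follower=(61.000, -9.500, 24.000°)
step 2: Δleader=(3.000, -11.000, 19.000°), engaged; cmd=(7.000, -3.500, 39.000°) → follower=(68.000, -13.000, 63.000°)
step 3: Δleader=(18.000, -8.000, 7.000°), engaged; cmd=(52.000, -2.000, 15.000°) → follower=(120.000, -15.000, 78.000°)
step 4: Δleader=(10.000, -5.000, 24.000°), engaged; cmd=(28.000, -0.500, 49.000°) → follower=(148.000, -15.500, 127.000°)
step 5: Δleader=(24.000, -15.000, -3.000°), engaged; cmd=(70.000, -5.500, -5.000°) → follower=(218.000, -21.000, 122.000°)
step 6: Δleader=(8.000, -17.000, -27.000°), engaged; cmd=(22.000, -6.500, -53.000°) → follower=(240.000, -27.500, 69.000°)

12.000 -15.000 9.000
61.000 -9.500 24.000
68.000 -13.000 63.000
120.000 -15.000 78.000
148.000 -15.500 127.000
218.000 -21.000 122.000
240.000 -27.500 69.000


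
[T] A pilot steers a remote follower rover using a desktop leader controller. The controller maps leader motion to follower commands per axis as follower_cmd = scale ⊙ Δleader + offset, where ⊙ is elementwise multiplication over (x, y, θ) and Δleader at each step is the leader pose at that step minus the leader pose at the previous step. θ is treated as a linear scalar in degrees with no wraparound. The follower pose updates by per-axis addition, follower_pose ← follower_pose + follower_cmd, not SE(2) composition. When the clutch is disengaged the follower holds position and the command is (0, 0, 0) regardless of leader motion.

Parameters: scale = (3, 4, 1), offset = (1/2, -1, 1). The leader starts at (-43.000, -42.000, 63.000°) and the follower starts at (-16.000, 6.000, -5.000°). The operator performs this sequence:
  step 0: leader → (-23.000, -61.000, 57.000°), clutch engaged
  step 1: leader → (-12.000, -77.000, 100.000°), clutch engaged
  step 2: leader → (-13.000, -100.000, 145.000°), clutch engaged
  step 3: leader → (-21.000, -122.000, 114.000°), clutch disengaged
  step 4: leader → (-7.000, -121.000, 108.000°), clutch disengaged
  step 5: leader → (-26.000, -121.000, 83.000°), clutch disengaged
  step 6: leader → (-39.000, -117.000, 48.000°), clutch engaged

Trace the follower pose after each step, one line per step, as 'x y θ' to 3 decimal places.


step 0: Δleader=(20.000, -19.000, -6.000°), engaged; cmd=(60.500, -77.000, -5.000°) → follower=(44.500, -71.000, -10.000°)
step 1: Δleader=(11.000, -16.000, 43.000°), engaged; cmd=(33.500, -65.000, 44.000°) → follower=(78.000, -136.000, 34.000°)
step 2: Δleader=(-1.000, -23.000, 45.000°), engaged; cmd=(-2.500, -93.000, 46.000°) → follower=(75.500, -229.000, 80.000°)
step 3: Δleader=(-8.000, -22.000, -31.000°), disengaged; cmd=(0,0,0) → follower holds at (75.500, -229.000, 80.000°)
step 4: Δleader=(14.000, 1.000, -6.000°), disengaged; cmd=(0,0,0) → follower holds at (75.500, -229.000, 80.000°)
step 5: Δleader=(-19.000, 0.000, -25.000°), disengaged; cmd=(0,0,0) → follower holds at (75.500, -229.000, 80.000°)
step 6: Δleader=(-13.000, 4.000, -35.000°), engaged; cmd=(-38.500, 15.000, -34.000°) → follower=(37.000, -214.000, 46.000°)

44.500 -71.000 -10.000
78.000 -136.000 34.000
75.500 -229.000 80.000
75.500 -229.000 80.000
75.500 -229.000 80.000
75.500 -229.000 80.000
37.000 -214.000 46.000


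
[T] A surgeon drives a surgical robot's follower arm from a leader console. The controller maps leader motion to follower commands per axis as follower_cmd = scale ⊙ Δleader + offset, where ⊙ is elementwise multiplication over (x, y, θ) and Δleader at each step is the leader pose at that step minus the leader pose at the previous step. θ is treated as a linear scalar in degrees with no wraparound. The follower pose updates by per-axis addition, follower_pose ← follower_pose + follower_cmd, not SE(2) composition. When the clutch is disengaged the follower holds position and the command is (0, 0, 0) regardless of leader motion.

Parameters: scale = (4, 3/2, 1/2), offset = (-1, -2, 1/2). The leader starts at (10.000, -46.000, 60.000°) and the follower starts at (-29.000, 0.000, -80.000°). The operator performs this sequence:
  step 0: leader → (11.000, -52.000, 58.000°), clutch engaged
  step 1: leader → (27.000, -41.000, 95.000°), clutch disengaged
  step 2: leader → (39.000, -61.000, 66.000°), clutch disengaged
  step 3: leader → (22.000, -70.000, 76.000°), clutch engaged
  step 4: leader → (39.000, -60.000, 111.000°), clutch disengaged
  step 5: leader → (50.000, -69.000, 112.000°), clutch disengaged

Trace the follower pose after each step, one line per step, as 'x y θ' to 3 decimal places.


step 0: Δleader=(1.000, -6.000, -2.000°), engaged; cmd=(3.000, -11.000, -0.500°) → follower=(-26.000, -11.000, -80.500°)
step 1: Δleader=(16.000, 11.000, 37.000°), disengaged; cmd=(0,0,0) → follower holds at (-26.000, -11.000, -80.500°)
step 2: Δleader=(12.000, -20.000, -29.000°), disengaged; cmd=(0,0,0) → follower holds at (-26.000, -11.000, -80.500°)
step 3: Δleader=(-17.000, -9.000, 10.000°), engaged; cmd=(-69.000, -15.500, 5.500°) → follower=(-95.000, -26.500, -75.000°)
step 4: Δleader=(17.000, 10.000, 35.000°), disengaged; cmd=(0,0,0) → follower holds at (-95.000, -26.500, -75.000°)
step 5: Δleader=(11.000, -9.000, 1.000°), disengaged; cmd=(0,0,0) → follower holds at (-95.000, -26.500, -75.000°)

-26.000 -11.000 -80.500
-26.000 -11.000 -80.500
-26.000 -11.000 -80.500
-95.000 -26.500 -75.000
-95.000 -26.500 -75.000
-95.000 -26.500 -75.000


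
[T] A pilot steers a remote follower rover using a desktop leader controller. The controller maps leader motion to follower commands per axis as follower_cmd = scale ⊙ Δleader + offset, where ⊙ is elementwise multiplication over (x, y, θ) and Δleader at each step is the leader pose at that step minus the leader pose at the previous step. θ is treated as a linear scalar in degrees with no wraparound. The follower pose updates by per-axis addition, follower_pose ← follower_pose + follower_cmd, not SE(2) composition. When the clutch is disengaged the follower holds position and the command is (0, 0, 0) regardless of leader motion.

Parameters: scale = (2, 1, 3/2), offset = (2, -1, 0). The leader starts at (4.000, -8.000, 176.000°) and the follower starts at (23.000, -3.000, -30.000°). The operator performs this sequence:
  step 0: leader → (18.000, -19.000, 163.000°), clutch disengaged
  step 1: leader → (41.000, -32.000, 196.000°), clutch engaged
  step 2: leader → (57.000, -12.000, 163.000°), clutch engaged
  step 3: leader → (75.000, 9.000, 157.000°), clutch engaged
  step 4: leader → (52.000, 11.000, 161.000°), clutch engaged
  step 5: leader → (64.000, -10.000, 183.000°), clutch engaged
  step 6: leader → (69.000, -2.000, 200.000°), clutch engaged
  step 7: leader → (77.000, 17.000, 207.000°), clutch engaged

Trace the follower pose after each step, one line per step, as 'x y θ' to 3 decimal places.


step 0: Δleader=(14.000, -11.000, -13.000°), disengaged; cmd=(0,0,0) → follower holds at (23.000, -3.000, -30.000°)
step 1: Δleader=(23.000, -13.000, 33.000°), engaged; cmd=(48.000, -14.000, 49.500°) → follower=(71.000, -17.000, 19.500°)
step 2: Δleader=(16.000, 20.000, -33.000°), engaged; cmd=(34.000, 19.000, -49.500°) → follower=(105.000, 2.000, -30.000°)
step 3: Δleader=(18.000, 21.000, -6.000°), engaged; cmd=(38.000, 20.000, -9.000°) → follower=(143.000, 22.000, -39.000°)
step 4: Δleader=(-23.000, 2.000, 4.000°), engaged; cmd=(-44.000, 1.000, 6.000°) → follower=(99.000, 23.000, -33.000°)
step 5: Δleader=(12.000, -21.000, 22.000°), engaged; cmd=(26.000, -22.000, 33.000°) → follower=(125.000, 1.000, 0.000°)
step 6: Δleader=(5.000, 8.000, 17.000°), engaged; cmd=(12.000, 7.000, 25.500°) → follower=(137.000, 8.000, 25.500°)
step 7: Δleader=(8.000, 19.000, 7.000°), engaged; cmd=(18.000, 18.000, 10.500°) → follower=(155.000, 26.000, 36.000°)

23.000 -3.000 -30.000
71.000 -17.000 19.500
105.000 2.000 -30.000
143.000 22.000 -39.000
99.000 23.000 -33.000
125.000 1.000 0.000
137.000 8.000 25.500
155.000 26.000 36.000


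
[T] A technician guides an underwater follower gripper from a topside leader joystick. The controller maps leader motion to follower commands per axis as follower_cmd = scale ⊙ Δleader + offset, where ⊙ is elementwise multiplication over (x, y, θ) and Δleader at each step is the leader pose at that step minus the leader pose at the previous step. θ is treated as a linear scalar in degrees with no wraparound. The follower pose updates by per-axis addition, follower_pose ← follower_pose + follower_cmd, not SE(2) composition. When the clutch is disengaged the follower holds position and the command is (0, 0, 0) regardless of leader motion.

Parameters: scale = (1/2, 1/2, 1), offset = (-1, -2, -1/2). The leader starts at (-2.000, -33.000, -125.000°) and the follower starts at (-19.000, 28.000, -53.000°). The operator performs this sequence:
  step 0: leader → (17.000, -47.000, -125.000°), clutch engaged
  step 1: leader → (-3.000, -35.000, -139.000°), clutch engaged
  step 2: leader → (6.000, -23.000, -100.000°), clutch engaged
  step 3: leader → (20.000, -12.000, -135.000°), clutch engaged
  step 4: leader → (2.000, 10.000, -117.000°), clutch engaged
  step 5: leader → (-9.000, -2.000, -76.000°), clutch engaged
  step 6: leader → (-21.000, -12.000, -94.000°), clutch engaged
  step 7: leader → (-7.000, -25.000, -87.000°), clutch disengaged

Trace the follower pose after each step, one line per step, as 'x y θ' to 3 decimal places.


-10.500 19.000 -53.500
-21.500 23.000 -68.000
-18.000 27.000 -29.500
-12.000 30.500 -65.000
-22.000 39.500 -47.500
-28.500 31.500 -7.000
-35.500 24.500 -25.500
-35.500 24.500 -25.500

step 0: Δleader=(19.000, -14.000, 0.000°), engaged; cmd=(8.500, -9.000, -0.500°) → follower=(-10.500, 19.000, -53.500°)
step 1: Δleader=(-20.000, 12.000, -14.000°), engaged; cmd=(-11.000, 4.000, -14.500°) → follower=(-21.500, 23.000, -68.000°)
step 2: Δleader=(9.000, 12.000, 39.000°), engaged; cmd=(3.500, 4.000, 38.500°) → follower=(-18.000, 27.000, -29.500°)
step 3: Δleader=(14.000, 11.000, -35.000°), engaged; cmd=(6.000, 3.500, -35.500°) → follower=(-12.000, 30.500, -65.000°)
step 4: Δleader=(-18.000, 22.000, 18.000°), engaged; cmd=(-10.000, 9.000, 17.500°) → follower=(-22.000, 39.500, -47.500°)
step 5: Δleader=(-11.000, -12.000, 41.000°), engaged; cmd=(-6.500, -8.000, 40.500°) → follower=(-28.500, 31.500, -7.000°)
step 6: Δleader=(-12.000, -10.000, -18.000°), engaged; cmd=(-7.000, -7.000, -18.500°) → follower=(-35.500, 24.500, -25.500°)
step 7: Δleader=(14.000, -13.000, 7.000°), disengaged; cmd=(0,0,0) → follower holds at (-35.500, 24.500, -25.500°)


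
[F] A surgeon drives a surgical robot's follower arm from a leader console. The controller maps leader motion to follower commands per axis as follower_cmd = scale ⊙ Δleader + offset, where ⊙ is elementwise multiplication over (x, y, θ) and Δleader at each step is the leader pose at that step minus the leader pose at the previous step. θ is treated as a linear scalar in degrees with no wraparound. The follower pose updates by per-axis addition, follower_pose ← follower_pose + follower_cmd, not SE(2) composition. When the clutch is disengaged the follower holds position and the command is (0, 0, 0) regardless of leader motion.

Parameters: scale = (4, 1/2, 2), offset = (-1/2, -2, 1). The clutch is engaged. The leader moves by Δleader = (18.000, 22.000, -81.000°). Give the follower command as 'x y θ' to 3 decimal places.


71.500 9.000 -161.000

axis x: 4·18.000 + -1/2 = 71.500
axis y: 1/2·22.000 + -2 = 9.000
axis θ: 2·-81.000 + 1 = -161.000


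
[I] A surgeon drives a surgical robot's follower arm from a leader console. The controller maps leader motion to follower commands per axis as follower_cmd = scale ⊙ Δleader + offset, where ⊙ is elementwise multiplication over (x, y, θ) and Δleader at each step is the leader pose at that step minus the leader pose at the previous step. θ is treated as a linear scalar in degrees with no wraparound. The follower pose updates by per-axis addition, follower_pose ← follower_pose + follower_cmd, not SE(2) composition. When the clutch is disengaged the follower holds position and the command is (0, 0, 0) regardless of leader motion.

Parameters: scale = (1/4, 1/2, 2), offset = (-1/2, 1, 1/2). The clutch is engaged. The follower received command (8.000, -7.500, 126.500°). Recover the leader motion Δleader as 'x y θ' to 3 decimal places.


axis x: (8.000 − -1/2) / (1/4) = 34.000
axis y: (-7.500 − 1) / (1/2) = -17.000
axis θ: (126.500 − 1/2) / (2) = 63.000

34.000 -17.000 63.000


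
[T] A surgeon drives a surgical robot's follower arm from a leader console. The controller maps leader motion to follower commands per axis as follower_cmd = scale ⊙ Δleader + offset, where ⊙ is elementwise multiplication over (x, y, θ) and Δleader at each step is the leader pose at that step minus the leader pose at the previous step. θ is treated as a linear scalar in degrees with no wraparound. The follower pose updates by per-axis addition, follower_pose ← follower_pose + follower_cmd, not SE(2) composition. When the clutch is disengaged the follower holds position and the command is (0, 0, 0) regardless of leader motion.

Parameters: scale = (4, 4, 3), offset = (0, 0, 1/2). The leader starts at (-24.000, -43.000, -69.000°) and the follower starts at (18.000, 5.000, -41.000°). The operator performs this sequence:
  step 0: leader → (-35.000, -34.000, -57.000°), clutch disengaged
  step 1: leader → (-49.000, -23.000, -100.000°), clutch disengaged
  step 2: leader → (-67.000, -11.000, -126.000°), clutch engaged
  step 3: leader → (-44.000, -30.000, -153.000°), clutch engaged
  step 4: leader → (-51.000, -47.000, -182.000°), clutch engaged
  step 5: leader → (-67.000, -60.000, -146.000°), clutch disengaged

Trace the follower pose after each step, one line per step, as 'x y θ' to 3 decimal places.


18.000 5.000 -41.000
18.000 5.000 -41.000
-54.000 53.000 -118.500
38.000 -23.000 -199.000
10.000 -91.000 -285.500
10.000 -91.000 -285.500

step 0: Δleader=(-11.000, 9.000, 12.000°), disengaged; cmd=(0,0,0) → follower holds at (18.000, 5.000, -41.000°)
step 1: Δleader=(-14.000, 11.000, -43.000°), disengaged; cmd=(0,0,0) → follower holds at (18.000, 5.000, -41.000°)
step 2: Δleader=(-18.000, 12.000, -26.000°), engaged; cmd=(-72.000, 48.000, -77.500°) → follower=(-54.000, 53.000, -118.500°)
step 3: Δleader=(23.000, -19.000, -27.000°), engaged; cmd=(92.000, -76.000, -80.500°) → follower=(38.000, -23.000, -199.000°)
step 4: Δleader=(-7.000, -17.000, -29.000°), engaged; cmd=(-28.000, -68.000, -86.500°) → follower=(10.000, -91.000, -285.500°)
step 5: Δleader=(-16.000, -13.000, 36.000°), disengaged; cmd=(0,0,0) → follower holds at (10.000, -91.000, -285.500°)


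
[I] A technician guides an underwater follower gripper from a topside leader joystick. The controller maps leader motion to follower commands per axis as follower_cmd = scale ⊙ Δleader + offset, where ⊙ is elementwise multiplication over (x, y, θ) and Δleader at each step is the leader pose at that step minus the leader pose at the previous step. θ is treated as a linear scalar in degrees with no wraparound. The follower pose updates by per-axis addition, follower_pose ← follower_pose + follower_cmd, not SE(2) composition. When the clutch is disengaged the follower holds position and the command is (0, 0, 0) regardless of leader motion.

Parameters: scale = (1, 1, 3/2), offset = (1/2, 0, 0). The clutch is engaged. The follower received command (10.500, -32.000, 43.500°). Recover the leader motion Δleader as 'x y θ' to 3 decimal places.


10.000 -32.000 29.000

axis x: (10.500 − 1/2) / (1) = 10.000
axis y: (-32.000 − 0) / (1) = -32.000
axis θ: (43.500 − 0) / (3/2) = 29.000


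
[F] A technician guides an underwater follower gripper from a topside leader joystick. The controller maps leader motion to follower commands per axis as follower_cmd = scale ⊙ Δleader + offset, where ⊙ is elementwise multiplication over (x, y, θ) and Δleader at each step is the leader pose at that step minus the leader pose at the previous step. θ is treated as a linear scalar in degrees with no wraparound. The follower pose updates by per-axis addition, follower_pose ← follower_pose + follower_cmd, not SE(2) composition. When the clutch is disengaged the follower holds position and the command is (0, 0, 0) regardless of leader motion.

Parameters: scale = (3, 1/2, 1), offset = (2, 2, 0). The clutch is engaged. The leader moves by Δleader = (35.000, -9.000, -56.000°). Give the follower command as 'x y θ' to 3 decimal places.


107.000 -2.500 -56.000

axis x: 3·35.000 + 2 = 107.000
axis y: 1/2·-9.000 + 2 = -2.500
axis θ: 1·-56.000 + 0 = -56.000


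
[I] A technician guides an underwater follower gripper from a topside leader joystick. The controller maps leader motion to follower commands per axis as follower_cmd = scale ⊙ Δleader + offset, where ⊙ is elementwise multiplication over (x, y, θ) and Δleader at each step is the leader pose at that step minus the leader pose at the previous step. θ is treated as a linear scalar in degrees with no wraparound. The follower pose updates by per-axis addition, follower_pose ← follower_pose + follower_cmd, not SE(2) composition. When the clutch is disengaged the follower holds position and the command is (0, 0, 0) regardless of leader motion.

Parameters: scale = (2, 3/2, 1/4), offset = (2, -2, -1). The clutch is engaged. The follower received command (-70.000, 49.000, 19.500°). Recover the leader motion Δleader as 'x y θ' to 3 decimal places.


axis x: (-70.000 − 2) / (2) = -36.000
axis y: (49.000 − -2) / (3/2) = 34.000
axis θ: (19.500 − -1) / (1/4) = 82.000

-36.000 34.000 82.000


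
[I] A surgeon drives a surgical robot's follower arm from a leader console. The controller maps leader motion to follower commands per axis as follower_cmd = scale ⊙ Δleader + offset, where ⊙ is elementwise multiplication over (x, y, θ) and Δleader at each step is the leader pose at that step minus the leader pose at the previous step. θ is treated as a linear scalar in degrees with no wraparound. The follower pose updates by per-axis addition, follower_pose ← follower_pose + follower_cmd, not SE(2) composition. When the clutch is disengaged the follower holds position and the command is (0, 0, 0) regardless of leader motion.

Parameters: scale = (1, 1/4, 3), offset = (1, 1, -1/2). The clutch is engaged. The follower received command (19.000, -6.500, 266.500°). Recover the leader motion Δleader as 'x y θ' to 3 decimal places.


axis x: (19.000 − 1) / (1) = 18.000
axis y: (-6.500 − 1) / (1/4) = -30.000
axis θ: (266.500 − -1/2) / (3) = 89.000

18.000 -30.000 89.000


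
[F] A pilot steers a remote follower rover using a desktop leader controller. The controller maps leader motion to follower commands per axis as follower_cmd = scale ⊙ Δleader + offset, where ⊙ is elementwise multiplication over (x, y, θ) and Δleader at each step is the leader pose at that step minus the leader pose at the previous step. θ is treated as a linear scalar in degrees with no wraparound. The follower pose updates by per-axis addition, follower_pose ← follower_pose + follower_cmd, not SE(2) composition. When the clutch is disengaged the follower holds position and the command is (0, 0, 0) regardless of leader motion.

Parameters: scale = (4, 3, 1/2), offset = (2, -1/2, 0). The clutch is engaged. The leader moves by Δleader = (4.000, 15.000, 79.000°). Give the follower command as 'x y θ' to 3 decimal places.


18.000 44.500 39.500

axis x: 4·4.000 + 2 = 18.000
axis y: 3·15.000 + -1/2 = 44.500
axis θ: 1/2·79.000 + 0 = 39.500


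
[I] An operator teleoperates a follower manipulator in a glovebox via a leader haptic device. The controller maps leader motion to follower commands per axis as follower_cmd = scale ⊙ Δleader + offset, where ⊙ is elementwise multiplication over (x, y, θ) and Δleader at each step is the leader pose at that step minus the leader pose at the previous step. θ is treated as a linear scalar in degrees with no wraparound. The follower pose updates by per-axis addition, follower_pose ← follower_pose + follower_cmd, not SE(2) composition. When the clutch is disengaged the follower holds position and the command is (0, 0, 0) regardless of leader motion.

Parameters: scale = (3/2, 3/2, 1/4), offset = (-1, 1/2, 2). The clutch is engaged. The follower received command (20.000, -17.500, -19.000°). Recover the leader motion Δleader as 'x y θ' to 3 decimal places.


axis x: (20.000 − -1) / (3/2) = 14.000
axis y: (-17.500 − 1/2) / (3/2) = -12.000
axis θ: (-19.000 − 2) / (1/4) = -84.000

14.000 -12.000 -84.000


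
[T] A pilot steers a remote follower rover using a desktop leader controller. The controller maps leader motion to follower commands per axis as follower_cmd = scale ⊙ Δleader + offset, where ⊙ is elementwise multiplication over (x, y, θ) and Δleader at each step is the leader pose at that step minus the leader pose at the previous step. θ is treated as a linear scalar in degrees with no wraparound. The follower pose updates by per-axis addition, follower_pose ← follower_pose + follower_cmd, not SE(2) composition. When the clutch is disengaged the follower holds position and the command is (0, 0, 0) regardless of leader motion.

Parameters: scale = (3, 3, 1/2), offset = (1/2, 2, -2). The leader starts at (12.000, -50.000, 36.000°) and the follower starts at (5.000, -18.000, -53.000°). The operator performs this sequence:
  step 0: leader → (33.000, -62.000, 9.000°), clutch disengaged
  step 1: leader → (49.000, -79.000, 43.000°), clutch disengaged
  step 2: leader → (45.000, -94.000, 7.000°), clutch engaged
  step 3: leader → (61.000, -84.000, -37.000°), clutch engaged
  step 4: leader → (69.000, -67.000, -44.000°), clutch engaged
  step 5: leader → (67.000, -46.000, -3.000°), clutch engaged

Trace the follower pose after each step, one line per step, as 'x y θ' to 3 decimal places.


step 0: Δleader=(21.000, -12.000, -27.000°), disengaged; cmd=(0,0,0) → follower holds at (5.000, -18.000, -53.000°)
step 1: Δleader=(16.000, -17.000, 34.000°), disengaged; cmd=(0,0,0) → follower holds at (5.000, -18.000, -53.000°)
step 2: Δleader=(-4.000, -15.000, -36.000°), engaged; cmd=(-11.500, -43.000, -20.000°) → follower=(-6.500, -61.000, -73.000°)
step 3: Δleader=(16.000, 10.000, -44.000°), engaged; cmd=(48.500, 32.000, -24.000°) → follower=(42.000, -29.000, -97.000°)
step 4: Δleader=(8.000, 17.000, -7.000°), engaged; cmd=(24.500, 53.000, -5.500°) → follower=(66.500, 24.000, -102.500°)
step 5: Δleader=(-2.000, 21.000, 41.000°), engaged; cmd=(-5.500, 65.000, 18.500°) → follower=(61.000, 89.000, -84.000°)

5.000 -18.000 -53.000
5.000 -18.000 -53.000
-6.500 -61.000 -73.000
42.000 -29.000 -97.000
66.500 24.000 -102.500
61.000 89.000 -84.000


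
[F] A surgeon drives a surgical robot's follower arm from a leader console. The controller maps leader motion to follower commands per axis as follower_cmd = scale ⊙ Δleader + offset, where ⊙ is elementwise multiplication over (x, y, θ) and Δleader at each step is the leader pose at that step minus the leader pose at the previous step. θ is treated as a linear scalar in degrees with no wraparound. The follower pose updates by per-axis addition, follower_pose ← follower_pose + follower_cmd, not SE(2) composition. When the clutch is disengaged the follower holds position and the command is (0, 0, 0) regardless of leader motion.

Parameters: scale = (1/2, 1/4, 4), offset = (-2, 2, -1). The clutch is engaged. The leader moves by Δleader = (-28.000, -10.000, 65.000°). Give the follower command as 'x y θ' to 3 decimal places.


axis x: 1/2·-28.000 + -2 = -16.000
axis y: 1/4·-10.000 + 2 = -0.500
axis θ: 4·65.000 + -1 = 259.000

-16.000 -0.500 259.000
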